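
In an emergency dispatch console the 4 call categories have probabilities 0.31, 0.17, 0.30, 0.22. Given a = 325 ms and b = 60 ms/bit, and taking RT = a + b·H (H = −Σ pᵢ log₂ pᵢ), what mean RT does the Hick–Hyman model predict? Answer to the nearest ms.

443 ms

H = 0.31·log₂(1/0.31) + 0.17·log₂(1/0.17) + 0.30·log₂(1/0.30) + 0.22·log₂(1/0.22) = 1.9600 bits.
RT = 325 + 60 × 1.9600 = 442.60 ms.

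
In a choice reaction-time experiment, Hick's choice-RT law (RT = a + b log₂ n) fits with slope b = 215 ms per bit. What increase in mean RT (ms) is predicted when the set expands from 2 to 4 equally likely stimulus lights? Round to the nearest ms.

The intercept a cancels: ΔRT = b·(log₂ n₂ − log₂ n₁) = b·log₂(n₂/n₁).
log₂(4) − log₂(2) = log₂(4/2) = log₂(2) = 1.
ΔRT = 215 × 1.0000 = 215.000 ms.

215 ms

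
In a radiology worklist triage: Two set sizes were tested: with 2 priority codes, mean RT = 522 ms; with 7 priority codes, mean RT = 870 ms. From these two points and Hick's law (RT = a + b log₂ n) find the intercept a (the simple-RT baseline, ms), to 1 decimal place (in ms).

The slope on a log₂ axis is (870 − 522) / (2.8074 − 1) = 192.547 ms/bit.
a = RT₁ − b·log₂ n₁ = 522 − 192.547 × 1 = 329.453 ms.

329.5 ms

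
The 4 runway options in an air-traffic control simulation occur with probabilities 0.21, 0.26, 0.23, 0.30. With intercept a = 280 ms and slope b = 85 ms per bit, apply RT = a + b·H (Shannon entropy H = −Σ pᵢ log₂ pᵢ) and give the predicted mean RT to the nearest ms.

449 ms

Entropy contributions −pᵢ log₂ pᵢ: 0.4728, 0.5053, 0.4877, 0.5211; sum H = 1.9869 bits.
RT = a + bH = 280 + 85·1.9869 = 448.88 ms.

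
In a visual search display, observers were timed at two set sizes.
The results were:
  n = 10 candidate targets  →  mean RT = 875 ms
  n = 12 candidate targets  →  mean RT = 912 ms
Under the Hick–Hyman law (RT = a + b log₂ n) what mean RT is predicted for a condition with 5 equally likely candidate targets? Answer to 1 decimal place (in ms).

Fit slope and intercept:
  b = (912 − 875) / (log₂ 12 − log₂ 10) = 37 / (3.5850 − 3.3219) = 140.666 ms/bit
  a = 875 − 140.666 × 3.3219 = 407.718 ms
Then RT(5) = 407.718 + 140.666 × log₂ 5 = 407.718 + 140.666 × 2.3219 ≈ 734.334 ms.

734.3 ms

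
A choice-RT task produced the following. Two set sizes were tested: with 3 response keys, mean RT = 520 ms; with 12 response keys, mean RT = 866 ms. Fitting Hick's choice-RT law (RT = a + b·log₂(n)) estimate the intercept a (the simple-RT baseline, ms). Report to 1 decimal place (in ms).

Slope: b = (866 − 520) / (log₂ 12 − log₂ 3) = 346/2.0000 = 173.000 ms/bit.
a = RT₁ − b·log₂ n₁ = 520 − 173.000 × 1.5850 = 245.801 ms.

245.8 ms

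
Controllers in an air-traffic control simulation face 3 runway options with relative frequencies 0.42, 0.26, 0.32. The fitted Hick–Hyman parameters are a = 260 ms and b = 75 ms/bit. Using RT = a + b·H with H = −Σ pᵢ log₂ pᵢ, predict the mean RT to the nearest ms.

H = 0.42·log₂(1/0.42) + 0.26·log₂(1/0.26) + 0.32·log₂(1/0.32) = 1.5570 bits.
RT = 260 + 75 × 1.5570 = 376.77 ms.

377 ms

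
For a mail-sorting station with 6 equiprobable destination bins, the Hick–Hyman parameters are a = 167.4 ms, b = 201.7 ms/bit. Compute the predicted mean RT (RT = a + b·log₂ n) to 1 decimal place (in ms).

log₂(6) = 2.5850 bits, so RT = 167.4 + 201.7 × 2.5850 ≈ 688.787 ms.

688.8 ms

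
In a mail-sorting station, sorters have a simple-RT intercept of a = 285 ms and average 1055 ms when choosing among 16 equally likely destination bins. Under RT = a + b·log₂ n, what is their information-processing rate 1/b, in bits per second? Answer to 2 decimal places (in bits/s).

b = (1055 − 285)/log₂ 16 = 770/4 = 192.500 ms per bit = 0.19250 s/bit; the reciprocal is 5.195 bits/s.

5.19 bits/s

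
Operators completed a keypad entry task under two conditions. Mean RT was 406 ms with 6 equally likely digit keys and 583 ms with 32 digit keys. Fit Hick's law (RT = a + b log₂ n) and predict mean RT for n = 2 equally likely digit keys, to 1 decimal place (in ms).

RT is linear in log₂ n, so two points fix the line:
  b = (583 − 406) / (log₂ 32 − log₂ 6) = 177 / (5 − 2.5850) = 73.291 ms/bit
  a = 406 − 73.291 × 2.5850 = 216.546 ms
Then RT(2) = 216.546 + 73.291 × log₂ 2 = 216.546 + 73.291 × 1 ≈ 289.837 ms.

289.8 ms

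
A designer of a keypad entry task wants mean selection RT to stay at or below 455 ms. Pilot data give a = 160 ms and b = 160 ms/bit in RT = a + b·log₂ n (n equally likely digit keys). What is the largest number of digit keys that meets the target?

3

Set 160 + 160·log₂ n ≤ 455 → log₂ n ≤ (455 − 160)/160 = 1.8438.
So n ≤ 2^1.8438 = 3.589; the largest integer n is 3.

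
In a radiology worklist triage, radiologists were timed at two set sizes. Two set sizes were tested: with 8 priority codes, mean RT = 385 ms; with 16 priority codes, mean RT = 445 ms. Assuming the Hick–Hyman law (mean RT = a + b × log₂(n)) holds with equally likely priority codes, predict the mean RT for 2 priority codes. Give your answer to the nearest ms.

265 ms

Fit slope and intercept:
  b = (445 − 385) / (log₂ 16 − log₂ 8) = 60 / (4 − 3) = 60 ms/bit
  a = 385 − 60 × 3 = 205 ms
Then RT(2) = 205 + 60 × log₂ 2 = 205 + 60 × 1 ≈ 265.000 ms.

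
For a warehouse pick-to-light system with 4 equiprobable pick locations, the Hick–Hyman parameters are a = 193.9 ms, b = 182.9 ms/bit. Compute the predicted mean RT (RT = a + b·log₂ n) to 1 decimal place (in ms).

log₂(4) = 2 bits, so RT = 193.9 + 182.9 × 2 ≈ 559.700 ms.

559.7 ms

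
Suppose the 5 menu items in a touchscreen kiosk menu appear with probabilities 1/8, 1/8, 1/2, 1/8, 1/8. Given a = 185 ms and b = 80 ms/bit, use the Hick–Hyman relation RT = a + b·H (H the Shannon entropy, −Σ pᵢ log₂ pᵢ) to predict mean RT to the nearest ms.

345 ms

H = −Σ pᵢ log₂ pᵢ = 0.125·3 + 0.125·3 + 0.5·1 + 0.125·3 + 0.125·3 = 2.000 bits.
RT = 185 + 80 × 2.000 = 345.00 ms.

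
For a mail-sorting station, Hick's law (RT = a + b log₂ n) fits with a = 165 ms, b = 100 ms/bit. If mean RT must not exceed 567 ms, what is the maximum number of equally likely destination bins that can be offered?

100·log₂ n ≤ 567 − 165 = 402, giving log₂ n ≤ 4.0200 and n ≤ 16.223. The largest whole number is 16.

16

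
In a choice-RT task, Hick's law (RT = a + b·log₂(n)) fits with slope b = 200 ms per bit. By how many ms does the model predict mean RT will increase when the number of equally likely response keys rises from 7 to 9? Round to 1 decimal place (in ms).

Only the slope matters, since a is common to both: ΔRT = b·log₂(n₂/n₁).
log₂(9) − log₂(7) = 3.1699 − 2.8074 = 0.3626.
ΔRT = 200 × 0.3626 = 72.514 ms.

72.5 ms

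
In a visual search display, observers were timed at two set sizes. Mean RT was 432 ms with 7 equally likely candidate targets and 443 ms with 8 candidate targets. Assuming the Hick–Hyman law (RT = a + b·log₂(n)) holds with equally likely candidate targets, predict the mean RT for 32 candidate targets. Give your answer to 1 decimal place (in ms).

557.2 ms

Fit slope and intercept:
  b = (443 − 432) / (log₂ 8 − log₂ 7) = 11 / (3 − 2.8074) = 57.100 ms/bit
  a = 432 − 57.100 × 2.8074 = 271.701 ms
Then RT(32) = 271.701 + 57.100 × log₂ 32 = 271.701 + 57.100 × 5 ≈ 557.200 ms.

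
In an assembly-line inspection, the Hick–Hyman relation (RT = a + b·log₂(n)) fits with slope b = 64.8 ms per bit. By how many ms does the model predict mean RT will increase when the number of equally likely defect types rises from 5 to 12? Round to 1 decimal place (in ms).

81.8 ms

ΔRT = (a + b log₂ n₂) − (a + b log₂ n₁) = b·(log₂ n₂ − log₂ n₁).
log₂(12) − log₂(5) = 3.5850 − 2.3219 = 1.2630.
ΔRT = 64.8 × 1.2630 = 81.845 ms.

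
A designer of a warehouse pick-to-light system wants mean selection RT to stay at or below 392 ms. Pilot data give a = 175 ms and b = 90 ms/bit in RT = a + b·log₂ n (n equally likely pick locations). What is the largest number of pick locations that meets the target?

5

90·log₂ n ≤ 392 − 175 = 217, giving log₂ n ≤ 2.4111 and n ≤ 5.319. The largest whole number is 5.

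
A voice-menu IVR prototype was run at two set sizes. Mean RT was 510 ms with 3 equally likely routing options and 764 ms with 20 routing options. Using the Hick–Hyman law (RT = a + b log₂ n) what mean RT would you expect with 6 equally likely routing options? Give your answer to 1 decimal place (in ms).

602.8 ms

Solve the two-equation system in a and b:
  b = (764 − 510) / (log₂ 20 − log₂ 3) = 254 / (4.3219 − 1.5850) = 92.804 ms/bit
  a = 510 − 92.804 × 1.5850 = 362.910 ms
Then RT(6) = 362.910 + 92.804 × log₂ 6 = 362.910 + 92.804 × 2.5850 ≈ 602.804 ms.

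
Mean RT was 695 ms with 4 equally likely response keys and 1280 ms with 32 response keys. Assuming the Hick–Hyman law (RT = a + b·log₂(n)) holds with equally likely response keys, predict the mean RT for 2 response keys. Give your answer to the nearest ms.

500 ms

Solve the two-equation system in a and b:
  b = (1280 − 695) / (log₂ 32 − log₂ 4) = 585 / (5 − 2) = 195 ms/bit
  a = 695 − 195 × 2 = 305 ms
Then RT(2) = 305 + 195 × log₂ 2 = 305 + 195 × 1 ≈ 500.000 ms.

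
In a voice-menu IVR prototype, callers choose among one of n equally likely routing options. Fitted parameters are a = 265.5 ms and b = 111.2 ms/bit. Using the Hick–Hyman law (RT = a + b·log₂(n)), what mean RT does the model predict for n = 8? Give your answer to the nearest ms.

599 ms

log₂(8) = 3 bits, so RT = 265.5 + 111.2 × 3 ≈ 599.100 ms.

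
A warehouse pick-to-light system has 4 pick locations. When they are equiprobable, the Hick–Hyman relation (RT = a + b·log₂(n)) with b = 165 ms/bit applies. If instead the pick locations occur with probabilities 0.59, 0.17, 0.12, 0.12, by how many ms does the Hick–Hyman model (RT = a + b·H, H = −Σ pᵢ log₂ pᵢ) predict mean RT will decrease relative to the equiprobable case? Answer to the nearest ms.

63 ms

The RT saving is b·ΔH. Equiprobable H₀ = log₂(4) = 2.0000 bits; with the given probabilities H = 1.6178 bits.
b·(H₀ − H) = 165 × (2.0000 − 1.6178) = 63.06 ms.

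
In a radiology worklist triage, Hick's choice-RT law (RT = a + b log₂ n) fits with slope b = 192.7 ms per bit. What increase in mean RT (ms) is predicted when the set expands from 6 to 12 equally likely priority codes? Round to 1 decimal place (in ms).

Only the slope matters, since a is common to both: ΔRT = b·log₂(n₂/n₁).
log₂(12) − log₂(6) = log₂(12/6) = log₂(2) = 1.
ΔRT = 192.7 × 1.0000 = 192.700 ms.

192.7 ms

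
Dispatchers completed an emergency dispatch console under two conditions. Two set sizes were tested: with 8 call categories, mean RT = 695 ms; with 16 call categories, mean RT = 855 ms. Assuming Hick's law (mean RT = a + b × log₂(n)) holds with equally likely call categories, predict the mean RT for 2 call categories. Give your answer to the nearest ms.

Fit slope and intercept:
  b = (855 − 695) / (log₂ 16 − log₂ 8) = 160 / (4 − 3) = 160 ms/bit
  a = 695 − 160 × 3 = 215 ms
Then RT(2) = 215 + 160 × log₂ 2 = 215 + 160 × 1 ≈ 375.000 ms.

375 ms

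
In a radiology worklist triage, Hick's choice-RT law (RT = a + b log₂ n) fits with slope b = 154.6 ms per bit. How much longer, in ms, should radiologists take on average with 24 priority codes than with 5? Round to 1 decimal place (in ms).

349.9 ms

ΔRT = (a + b log₂ n₂) − (a + b log₂ n₁) = b·(log₂ n₂ − log₂ n₁).
log₂(24) − log₂(5) = 4.5850 − 2.3219 = 2.2630.
ΔRT = 154.6 × 2.2630 = 349.865 ms.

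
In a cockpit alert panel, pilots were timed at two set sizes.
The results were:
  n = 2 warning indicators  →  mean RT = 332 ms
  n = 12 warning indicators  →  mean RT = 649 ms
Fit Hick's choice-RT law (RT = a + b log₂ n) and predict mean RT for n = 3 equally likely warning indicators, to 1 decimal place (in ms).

403.7 ms

RT is linear in log₂ n, so two points fix the line:
  b = (649 − 332) / (log₂ 12 − log₂ 2) = 317 / (3.5850 − 1) = 122.632 ms/bit
  a = 332 − 122.632 × 1 = 209.368 ms
Then RT(3) = 209.368 + 122.632 × log₂ 3 = 209.368 + 122.632 × 1.5850 ≈ 403.735 ms.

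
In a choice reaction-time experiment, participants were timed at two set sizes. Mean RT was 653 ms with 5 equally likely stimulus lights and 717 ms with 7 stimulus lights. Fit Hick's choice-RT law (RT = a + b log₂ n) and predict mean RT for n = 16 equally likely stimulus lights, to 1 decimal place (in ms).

RT is linear in log₂ n, so two points fix the line:
  b = (717 − 653) / (log₂ 7 − log₂ 5) = 64 / (2.8074 − 2.3219) = 131.843 ms/bit
  a = 653 − 131.843 × 2.3219 = 346.871 ms
Then RT(16) = 346.871 + 131.843 × log₂ 16 = 346.871 + 131.843 × 4 ≈ 874.242 ms.

874.2 ms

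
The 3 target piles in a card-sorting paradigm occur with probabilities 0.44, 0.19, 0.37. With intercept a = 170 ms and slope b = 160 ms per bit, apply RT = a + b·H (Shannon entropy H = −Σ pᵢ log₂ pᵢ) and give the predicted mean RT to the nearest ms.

411 ms

H = 0.44·log₂(1/0.44) + 0.19·log₂(1/0.19) + 0.37·log₂(1/0.37) = 1.5071 bits.
RT = 170 + 160 × 1.5071 = 411.14 ms.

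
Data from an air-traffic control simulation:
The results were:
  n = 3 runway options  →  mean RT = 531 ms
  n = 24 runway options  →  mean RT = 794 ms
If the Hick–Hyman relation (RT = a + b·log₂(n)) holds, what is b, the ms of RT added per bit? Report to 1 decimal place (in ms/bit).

The slope on a log₂ axis is (794 − 531) / (4.5850 − 1.5850) = 87.667 ms/bit.

87.7 ms/bit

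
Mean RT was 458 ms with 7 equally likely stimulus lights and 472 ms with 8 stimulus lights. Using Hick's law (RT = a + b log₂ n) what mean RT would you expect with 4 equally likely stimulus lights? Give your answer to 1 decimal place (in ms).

With log₂ n on the abscissa the relation is linear; from the two conditions:
  b = (472 − 458) / (log₂ 8 − log₂ 7) = 14 / (3 − 2.8074) = 72.673 ms/bit
  a = 458 − 72.673 × 2.8074 = 253.982 ms
Then RT(4) = 253.982 + 72.673 × log₂ 4 = 253.982 + 72.673 × 2 ≈ 399.327 ms.

399.3 ms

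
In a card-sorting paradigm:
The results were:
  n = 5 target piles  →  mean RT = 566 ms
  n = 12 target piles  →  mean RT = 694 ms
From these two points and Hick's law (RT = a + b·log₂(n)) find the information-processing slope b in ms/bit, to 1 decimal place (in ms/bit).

101.3 ms/bit

Slope: b = (694 − 566) / (log₂ 12 − log₂ 5) = 128/1.2630 = 101.343 ms/bit.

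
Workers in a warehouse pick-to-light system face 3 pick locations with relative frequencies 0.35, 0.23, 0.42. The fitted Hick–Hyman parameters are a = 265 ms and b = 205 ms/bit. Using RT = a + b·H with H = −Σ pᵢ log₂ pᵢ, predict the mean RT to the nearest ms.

H = 0.35·log₂(1/0.35) + 0.23·log₂(1/0.23) + 0.42·log₂(1/0.42) = 1.5434 bits.
RT = 265 + 205 × 1.5434 = 581.40 ms.

581 ms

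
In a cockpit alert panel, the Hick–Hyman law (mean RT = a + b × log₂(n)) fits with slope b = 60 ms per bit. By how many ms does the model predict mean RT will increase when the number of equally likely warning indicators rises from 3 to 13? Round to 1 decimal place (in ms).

Only the slope matters, since a is common to both: ΔRT = b·log₂(n₂/n₁).
log₂(13) − log₂(3) = 3.7004 − 1.5850 = 2.1155.
ΔRT = 60 × 2.1155 = 126.929 ms.

126.9 ms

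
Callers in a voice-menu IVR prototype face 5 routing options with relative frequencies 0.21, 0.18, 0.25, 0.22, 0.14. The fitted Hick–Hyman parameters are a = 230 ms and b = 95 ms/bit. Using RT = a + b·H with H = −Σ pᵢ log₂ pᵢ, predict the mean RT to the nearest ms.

H = 0.21·log₂(1/0.21) + 0.18·log₂(1/0.18) + 0.25·log₂(1/0.25) + 0.22·log₂(1/0.22) + 0.14·log₂(1/0.14) = 2.2958 bits.
RT = 230 + 95 × 2.2958 = 448.10 ms.

448 ms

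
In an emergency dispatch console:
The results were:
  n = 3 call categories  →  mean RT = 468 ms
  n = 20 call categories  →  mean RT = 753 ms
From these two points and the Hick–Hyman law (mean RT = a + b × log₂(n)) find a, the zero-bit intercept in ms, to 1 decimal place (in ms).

b = (RT₂ − RT₁)/(log₂ n₂ − log₂ n₁) = (753 − 468)/(4.3219 − 1.5850) = 104.130 ms/bit.
a = RT₁ − b·log₂ n₁ = 468 − 104.130 × 1.5850 = 302.958 ms.

303.0 ms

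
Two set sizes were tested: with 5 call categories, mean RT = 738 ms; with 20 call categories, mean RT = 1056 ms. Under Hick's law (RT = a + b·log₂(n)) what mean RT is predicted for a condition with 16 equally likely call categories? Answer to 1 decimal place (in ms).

RT is linear in log₂ n, so two points fix the line:
  b = (1056 − 738) / (log₂ 20 − log₂ 5) = 318 / (4.3219 − 2.3219) = 159.000 ms/bit
  a = 738 − 159.000 × 2.3219 = 368.813 ms
Then RT(16) = 368.813 + 159.000 × log₂ 16 = 368.813 + 159.000 × 4 ≈ 1004.813 ms.

1004.8 ms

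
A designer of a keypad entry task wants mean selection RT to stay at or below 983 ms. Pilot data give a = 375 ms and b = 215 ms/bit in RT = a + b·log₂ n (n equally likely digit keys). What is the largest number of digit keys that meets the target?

7

215·log₂ n ≤ 983 − 375 = 608, giving log₂ n ≤ 2.8279 and n ≤ 7.100. The largest whole number is 7.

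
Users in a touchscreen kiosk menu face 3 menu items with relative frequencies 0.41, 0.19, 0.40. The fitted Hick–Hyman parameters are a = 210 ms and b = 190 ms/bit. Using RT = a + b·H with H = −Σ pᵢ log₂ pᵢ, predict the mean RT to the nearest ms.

497 ms

H = 0.41·log₂(1/0.41) + 0.19·log₂(1/0.19) + 0.40·log₂(1/0.40) = 1.5114 bits.
RT = 210 + 190 × 1.5114 = 497.16 ms.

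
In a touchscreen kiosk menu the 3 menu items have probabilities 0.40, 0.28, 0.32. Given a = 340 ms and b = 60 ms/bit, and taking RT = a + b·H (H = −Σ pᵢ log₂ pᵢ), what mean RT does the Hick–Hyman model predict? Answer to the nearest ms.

434 ms

Entropy contributions −pᵢ log₂ pᵢ: 0.5288, 0.5142, 0.5260; sum H = 1.5690 bits.
RT = a + bH = 340 + 60·1.5690 = 434.14 ms.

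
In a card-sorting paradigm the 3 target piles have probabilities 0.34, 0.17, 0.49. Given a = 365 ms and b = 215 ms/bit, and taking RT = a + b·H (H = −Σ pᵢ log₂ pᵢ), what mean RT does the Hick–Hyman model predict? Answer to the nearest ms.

H = 0.34·log₂(1/0.34) + 0.17·log₂(1/0.17) + 0.49·log₂(1/0.49) = 1.4680 bits.
RT = 365 + 215 × 1.4680 = 680.63 ms.

681 ms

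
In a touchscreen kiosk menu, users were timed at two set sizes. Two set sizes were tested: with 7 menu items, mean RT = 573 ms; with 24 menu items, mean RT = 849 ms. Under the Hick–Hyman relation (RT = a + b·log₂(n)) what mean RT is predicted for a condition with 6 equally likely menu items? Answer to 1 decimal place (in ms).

538.5 ms

Fit slope and intercept:
  b = (849 − 573) / (log₂ 24 − log₂ 7) = 276 / (4.5850 − 2.8074) = 155.265 ms/bit
  a = 573 − 155.265 × 2.8074 = 137.116 ms
Then RT(6) = 137.116 + 155.265 × log₂ 6 = 137.116 + 155.265 × 2.5850 ≈ 538.470 ms.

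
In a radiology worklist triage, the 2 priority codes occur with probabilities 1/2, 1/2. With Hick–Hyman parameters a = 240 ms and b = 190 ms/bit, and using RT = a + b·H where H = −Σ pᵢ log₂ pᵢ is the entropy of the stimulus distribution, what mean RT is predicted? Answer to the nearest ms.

Each term −pᵢ log₂ pᵢ: 0.5·1 + 0.5·1; summed, H = 1.000 bits.
Mean RT = a + bH = 240 + 190·1.000 = 430.00 ms.

430 ms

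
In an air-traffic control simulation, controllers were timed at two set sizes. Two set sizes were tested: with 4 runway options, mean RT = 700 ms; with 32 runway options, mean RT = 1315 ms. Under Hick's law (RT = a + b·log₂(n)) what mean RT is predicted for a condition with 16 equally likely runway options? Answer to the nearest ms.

1110 ms

With log₂ n on the abscissa the relation is linear; from the two conditions:
  b = (1315 − 700) / (log₂ 32 − log₂ 4) = 615 / (5 − 2) = 205 ms/bit
  a = 700 − 205 × 2 = 290 ms
Then RT(16) = 290 + 205 × log₂ 16 = 290 + 205 × 4 ≈ 1110.000 ms.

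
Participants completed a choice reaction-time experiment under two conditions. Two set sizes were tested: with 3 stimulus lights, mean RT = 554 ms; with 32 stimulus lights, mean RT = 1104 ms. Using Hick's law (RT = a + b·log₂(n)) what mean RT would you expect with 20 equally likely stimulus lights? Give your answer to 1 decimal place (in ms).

Solve the two-equation system in a and b:
  b = (1104 − 554) / (log₂ 32 − log₂ 3) = 550 / (5 − 1.5850) = 161.052 ms/bit
  a = 554 − 161.052 × 1.5850 = 298.738 ms
Then RT(20) = 298.738 + 161.052 × log₂ 20 = 298.738 + 161.052 × 4.3219 ≈ 994.795 ms.

994.8 ms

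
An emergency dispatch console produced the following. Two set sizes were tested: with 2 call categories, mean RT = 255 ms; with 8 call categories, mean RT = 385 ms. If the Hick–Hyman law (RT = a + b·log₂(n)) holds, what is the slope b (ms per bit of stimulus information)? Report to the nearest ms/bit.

65 ms/bit

Slope: b = (385 − 255) / (log₂ 8 − log₂ 2) = 130/2.0000 = 65 ms/bit.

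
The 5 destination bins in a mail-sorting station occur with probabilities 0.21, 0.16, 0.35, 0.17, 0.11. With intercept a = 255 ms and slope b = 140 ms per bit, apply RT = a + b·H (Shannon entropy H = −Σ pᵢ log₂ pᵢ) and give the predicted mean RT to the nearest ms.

565 ms

Entropy contributions −pᵢ log₂ pᵢ: 0.4728, 0.4230, 0.5301, 0.4346, 0.3503; sum H = 2.2108 bits.
RT = a + bH = 255 + 140·2.2108 = 564.51 ms.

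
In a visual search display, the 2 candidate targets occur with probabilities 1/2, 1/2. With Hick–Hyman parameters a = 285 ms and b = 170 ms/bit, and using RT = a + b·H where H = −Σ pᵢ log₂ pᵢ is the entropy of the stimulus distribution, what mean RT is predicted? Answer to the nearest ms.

455 ms

H = −Σ pᵢ log₂ pᵢ = 0.5·1 + 0.5·1 = 1.000 bits.
RT = 285 + 170 × 1.000 = 455.00 ms.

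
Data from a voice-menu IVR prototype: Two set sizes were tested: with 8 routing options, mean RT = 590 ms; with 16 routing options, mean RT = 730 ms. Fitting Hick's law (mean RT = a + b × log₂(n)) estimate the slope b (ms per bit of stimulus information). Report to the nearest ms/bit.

140 ms/bit

The slope on a log₂ axis is (730 − 590) / (4 − 3) = 140 ms/bit.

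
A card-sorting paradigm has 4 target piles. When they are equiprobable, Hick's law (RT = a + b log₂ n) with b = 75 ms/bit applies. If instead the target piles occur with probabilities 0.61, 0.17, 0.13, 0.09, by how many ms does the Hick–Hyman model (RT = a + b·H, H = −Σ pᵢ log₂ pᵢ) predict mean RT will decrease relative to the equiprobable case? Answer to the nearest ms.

Equiprobable entropy H₀ = log₂ 4 = 2.0000 bits.
Skewed entropy H = −Σ pᵢ log₂ pᵢ = 1.5649 bits.
ΔRT = b·(H₀ − H) = 75 × 0.4351 = 32.63 ms.

33 ms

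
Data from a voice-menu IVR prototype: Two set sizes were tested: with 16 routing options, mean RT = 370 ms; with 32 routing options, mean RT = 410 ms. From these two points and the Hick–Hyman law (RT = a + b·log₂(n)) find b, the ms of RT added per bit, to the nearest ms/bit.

40 ms/bit

The slope on a log₂ axis is (410 − 370) / (5 − 4) = 40 ms/bit.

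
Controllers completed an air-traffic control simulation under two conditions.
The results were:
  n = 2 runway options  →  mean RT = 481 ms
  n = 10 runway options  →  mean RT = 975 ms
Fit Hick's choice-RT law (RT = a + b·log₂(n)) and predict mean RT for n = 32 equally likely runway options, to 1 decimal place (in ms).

1332.0 ms

Fit slope and intercept:
  b = (975 − 481) / (log₂ 10 − log₂ 2) = 494 / (3.3219 − 1) = 212.754 ms/bit
  a = 481 − 212.754 × 1 = 268.246 ms
Then RT(32) = 268.246 + 212.754 × log₂ 32 = 268.246 + 212.754 × 5 ≈ 1332.017 ms.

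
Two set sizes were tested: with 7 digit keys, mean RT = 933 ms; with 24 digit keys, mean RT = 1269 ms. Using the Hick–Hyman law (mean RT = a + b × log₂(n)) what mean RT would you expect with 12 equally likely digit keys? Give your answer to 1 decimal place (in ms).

Fit slope and intercept:
  b = (1269 − 933) / (log₂ 24 − log₂ 7) = 336 / (4.5850 − 2.8074) = 189.018 ms/bit
  a = 933 − 189.018 × 2.8074 = 402.359 ms
Then RT(12) = 402.359 + 189.018 × log₂ 12 = 402.359 + 189.018 × 3.5850 ≈ 1079.982 ms.

1080.0 ms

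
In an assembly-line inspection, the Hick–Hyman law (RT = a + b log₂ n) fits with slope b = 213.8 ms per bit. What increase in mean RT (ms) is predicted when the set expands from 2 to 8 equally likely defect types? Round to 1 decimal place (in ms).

427.6 ms

Only the slope matters, since a is common to both: ΔRT = b·log₂(n₂/n₁).
log₂(8) − log₂(2) = log₂(8/2) = log₂(4) = 2.
ΔRT = 213.8 × 2.0000 = 427.600 ms.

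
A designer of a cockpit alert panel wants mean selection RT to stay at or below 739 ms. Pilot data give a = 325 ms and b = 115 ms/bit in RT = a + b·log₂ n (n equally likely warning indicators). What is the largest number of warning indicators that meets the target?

12

115·log₂ n ≤ 739 − 325 = 414, giving log₂ n ≤ 3.6000 and n ≤ 12.126. The largest whole number is 12.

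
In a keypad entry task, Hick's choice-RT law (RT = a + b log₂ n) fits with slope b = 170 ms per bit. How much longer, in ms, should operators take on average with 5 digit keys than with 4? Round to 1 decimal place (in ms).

Only the slope matters, since a is common to both: ΔRT = b·log₂(n₂/n₁).
log₂(5) − log₂(4) = 2.3219 − 2 = 0.3219.
ΔRT = 170 × 0.3219 = 54.728 ms.

54.7 ms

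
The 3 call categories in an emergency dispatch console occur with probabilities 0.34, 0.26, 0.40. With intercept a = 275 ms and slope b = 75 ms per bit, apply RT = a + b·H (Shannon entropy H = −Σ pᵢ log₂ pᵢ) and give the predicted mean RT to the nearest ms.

392 ms

Entropy contributions −pᵢ log₂ pᵢ: 0.5292, 0.5053, 0.5288; sum H = 1.5632 bits.
RT = a + bH = 275 + 75·1.5632 = 392.24 ms.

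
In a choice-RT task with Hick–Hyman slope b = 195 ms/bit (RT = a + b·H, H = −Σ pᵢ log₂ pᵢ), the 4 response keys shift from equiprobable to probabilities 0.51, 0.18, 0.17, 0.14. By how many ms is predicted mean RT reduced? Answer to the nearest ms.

Equiprobable entropy H₀ = log₂ 4 = 2.0000 bits.
Skewed entropy H = −Σ pᵢ log₂ pᵢ = 1.7724 bits.
ΔRT = b·(H₀ − H) = 195 × 0.2276 = 44.38 ms.

44 ms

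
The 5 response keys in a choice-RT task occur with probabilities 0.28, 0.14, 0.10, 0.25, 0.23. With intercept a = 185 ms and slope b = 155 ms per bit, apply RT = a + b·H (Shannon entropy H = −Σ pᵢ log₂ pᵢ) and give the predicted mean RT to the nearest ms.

Entropy contributions −pᵢ log₂ pᵢ: 0.5142, 0.3971, 0.3322, 0.5000, 0.4877; sum H = 2.2312 bits.
RT = a + bH = 185 + 155·2.2312 = 530.83 ms.

531 ms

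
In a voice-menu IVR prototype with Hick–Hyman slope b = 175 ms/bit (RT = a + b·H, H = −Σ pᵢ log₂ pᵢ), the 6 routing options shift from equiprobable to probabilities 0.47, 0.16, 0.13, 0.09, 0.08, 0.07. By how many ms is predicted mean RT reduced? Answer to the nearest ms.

69 ms

Equiprobable entropy H₀ = log₂ 6 = 2.5850 bits.
Skewed entropy H = −Σ pᵢ log₂ pᵢ = 2.1903 bits.
ΔRT = b·(H₀ − H) = 175 × 0.3946 = 69.06 ms.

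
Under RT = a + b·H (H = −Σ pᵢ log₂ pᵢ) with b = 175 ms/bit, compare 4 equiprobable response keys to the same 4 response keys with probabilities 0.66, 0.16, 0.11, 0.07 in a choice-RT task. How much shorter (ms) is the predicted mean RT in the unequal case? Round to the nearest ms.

98 ms

Equiprobable entropy H₀ = log₂ 4 = 2.0000 bits.
Skewed entropy H = −Σ pᵢ log₂ pᵢ = 1.4375 bits.
ΔRT = b·(H₀ − H) = 175 × 0.5625 = 98.44 ms.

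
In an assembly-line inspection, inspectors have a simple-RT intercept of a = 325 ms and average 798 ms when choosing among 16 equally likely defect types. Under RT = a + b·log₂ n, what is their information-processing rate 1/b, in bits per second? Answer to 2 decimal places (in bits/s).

8.46 bits/s

Choice component = 798 − 325 = 473 ms over log₂(16) = 4 bits.
b = 473 / 4 = 118.250 ms/bit, so 1/b = 8.457 bits/s.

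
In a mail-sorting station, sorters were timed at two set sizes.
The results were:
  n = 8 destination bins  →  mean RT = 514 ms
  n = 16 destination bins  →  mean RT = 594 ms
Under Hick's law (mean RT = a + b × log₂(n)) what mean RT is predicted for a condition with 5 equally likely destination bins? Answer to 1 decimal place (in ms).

459.8 ms

With log₂ n on the abscissa the relation is linear; from the two conditions:
  b = (594 − 514) / (log₂ 16 − log₂ 8) = 80 / (4 − 3) = 80.000 ms/bit
  a = 514 − 80.000 × 3 = 274.000 ms
Then RT(5) = 274.000 + 80.000 × log₂ 5 = 274.000 + 80.000 × 2.3219 ≈ 459.754 ms.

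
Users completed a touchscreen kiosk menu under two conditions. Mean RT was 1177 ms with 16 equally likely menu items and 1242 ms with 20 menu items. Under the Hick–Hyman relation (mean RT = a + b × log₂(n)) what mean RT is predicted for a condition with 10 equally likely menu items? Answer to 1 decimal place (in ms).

With log₂ n on the abscissa the relation is linear; from the two conditions:
  b = (1242 − 1177) / (log₂ 20 − log₂ 16) = 65 / (4.3219 − 4) = 201.908 ms/bit
  a = 1177 − 201.908 × 4 = 369.366 ms
Then RT(10) = 369.366 + 201.908 × log₂ 10 = 369.366 + 201.908 × 3.3219 ≈ 1040.092 ms.

1040.1 ms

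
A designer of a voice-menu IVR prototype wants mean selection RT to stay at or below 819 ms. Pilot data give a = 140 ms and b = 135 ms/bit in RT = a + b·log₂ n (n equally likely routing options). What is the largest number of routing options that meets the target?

32

Information budget: (819 − 140)/135 = 5.0296 bits, so n ≤ 2^5.0296 = 32.664 → at most 32.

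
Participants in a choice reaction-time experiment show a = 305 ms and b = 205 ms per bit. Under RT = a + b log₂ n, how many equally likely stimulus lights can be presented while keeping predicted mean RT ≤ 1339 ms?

205·log₂ n ≤ 1339 − 305 = 1034, giving log₂ n ≤ 5.0439 and n ≤ 32.989. The largest whole number is 32.

32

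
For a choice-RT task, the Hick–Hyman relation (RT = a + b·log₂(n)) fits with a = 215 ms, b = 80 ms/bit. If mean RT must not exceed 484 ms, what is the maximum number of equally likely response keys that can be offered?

10

80·log₂ n ≤ 484 − 215 = 269, giving log₂ n ≤ 3.3625 and n ≤ 10.285. The largest whole number is 10.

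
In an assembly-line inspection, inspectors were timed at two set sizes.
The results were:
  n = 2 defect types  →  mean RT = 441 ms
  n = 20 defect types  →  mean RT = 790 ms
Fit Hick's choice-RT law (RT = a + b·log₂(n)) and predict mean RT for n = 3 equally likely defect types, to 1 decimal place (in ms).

Solve the two-equation system in a and b:
  b = (790 − 441) / (log₂ 20 − log₂ 2) = 349 / (4.3219 − 1) = 105.059 ms/bit
  a = 441 − 105.059 × 1 = 335.941 ms
Then RT(3) = 335.941 + 105.059 × log₂ 3 = 335.941 + 105.059 × 1.5850 ≈ 502.456 ms.

502.5 ms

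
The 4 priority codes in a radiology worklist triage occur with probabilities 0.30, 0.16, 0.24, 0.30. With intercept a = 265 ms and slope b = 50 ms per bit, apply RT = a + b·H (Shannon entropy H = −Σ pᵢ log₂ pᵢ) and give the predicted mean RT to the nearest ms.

363 ms

Entropy contributions −pᵢ log₂ pᵢ: 0.5211, 0.4230, 0.4941, 0.5211; sum H = 1.9593 bits.
RT = a + bH = 265 + 50·1.9593 = 362.97 ms.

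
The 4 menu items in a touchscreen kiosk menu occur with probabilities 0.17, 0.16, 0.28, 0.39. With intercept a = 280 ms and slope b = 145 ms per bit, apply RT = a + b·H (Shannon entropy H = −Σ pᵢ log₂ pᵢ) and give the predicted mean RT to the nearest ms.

H = 0.17·log₂(1/0.17) + 0.16·log₂(1/0.16) + 0.28·log₂(1/0.28) + 0.39·log₂(1/0.39) = 1.9016 bits.
RT = 280 + 145 × 1.9016 = 555.74 ms.

556 ms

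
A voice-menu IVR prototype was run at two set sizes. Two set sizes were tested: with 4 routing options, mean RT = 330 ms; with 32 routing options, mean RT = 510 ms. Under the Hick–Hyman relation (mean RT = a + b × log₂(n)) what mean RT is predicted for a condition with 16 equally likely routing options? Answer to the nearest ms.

RT is linear in log₂ n, so two points fix the line:
  b = (510 − 330) / (log₂ 32 − log₂ 4) = 180 / (5 − 2) = 60 ms/bit
  a = 330 − 60 × 2 = 210 ms
Then RT(16) = 210 + 60 × log₂ 16 = 210 + 60 × 4 ≈ 450.000 ms.

450 ms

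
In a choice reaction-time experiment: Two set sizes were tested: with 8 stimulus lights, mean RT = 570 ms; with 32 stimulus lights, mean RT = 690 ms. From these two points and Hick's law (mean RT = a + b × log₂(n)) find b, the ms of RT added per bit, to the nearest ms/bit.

60 ms/bit

Slope: b = (690 − 570) / (log₂ 32 − log₂ 8) = 120/2.0000 = 60 ms/bit.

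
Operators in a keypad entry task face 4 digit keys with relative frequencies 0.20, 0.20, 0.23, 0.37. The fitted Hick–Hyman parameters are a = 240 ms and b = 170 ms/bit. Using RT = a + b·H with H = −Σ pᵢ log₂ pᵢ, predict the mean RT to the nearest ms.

571 ms

Entropy contributions −pᵢ log₂ pᵢ: 0.4644, 0.4644, 0.4877, 0.5307; sum H = 1.9472 bits.
RT = a + bH = 240 + 170·1.9472 = 571.02 ms.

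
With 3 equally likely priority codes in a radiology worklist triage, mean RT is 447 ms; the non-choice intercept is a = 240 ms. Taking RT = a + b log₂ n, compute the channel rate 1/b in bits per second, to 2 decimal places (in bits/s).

Choice component = 447 − 240 = 207 ms over log₂(3) = 1.5850 bits.
b = 207 / 1.5850 = 130.602 ms/bit, so 1/b = 7.657 bits/s.

7.66 bits/s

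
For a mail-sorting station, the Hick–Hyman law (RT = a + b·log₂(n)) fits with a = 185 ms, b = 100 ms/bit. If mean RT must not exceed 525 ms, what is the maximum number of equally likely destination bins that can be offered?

Information budget: (525 − 185)/100 = 3.4000 bits, so n ≤ 2^3.4000 = 10.556 → at most 10.

10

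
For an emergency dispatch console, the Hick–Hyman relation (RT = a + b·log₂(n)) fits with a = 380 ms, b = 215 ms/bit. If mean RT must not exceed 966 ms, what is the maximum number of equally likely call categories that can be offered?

Information budget: (966 − 380)/215 = 2.7256 bits, so n ≤ 2^2.7256 = 6.614 → at most 6.

6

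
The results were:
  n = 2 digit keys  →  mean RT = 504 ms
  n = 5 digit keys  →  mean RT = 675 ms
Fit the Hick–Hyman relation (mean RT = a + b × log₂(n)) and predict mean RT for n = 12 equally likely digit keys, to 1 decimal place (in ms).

Fit slope and intercept:
  b = (675 − 504) / (log₂ 5 − log₂ 2) = 171 / (2.3219 − 1) = 129.357 ms/bit
  a = 504 − 129.357 × 1 = 374.643 ms
Then RT(12) = 374.643 + 129.357 × log₂ 12 = 374.643 + 129.357 × 3.5850 ≈ 838.382 ms.

838.4 ms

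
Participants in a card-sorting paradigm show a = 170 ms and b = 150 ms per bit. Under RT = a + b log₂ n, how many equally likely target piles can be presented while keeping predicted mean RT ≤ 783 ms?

16

Information budget: (783 − 170)/150 = 4.0867 bits, so n ≤ 2^4.0867 = 16.991 → at most 16.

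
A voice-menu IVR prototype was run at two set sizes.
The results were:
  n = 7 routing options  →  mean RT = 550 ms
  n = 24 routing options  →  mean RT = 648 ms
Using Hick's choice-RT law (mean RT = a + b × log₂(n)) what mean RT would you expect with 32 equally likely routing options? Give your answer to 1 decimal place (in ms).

670.9 ms

RT is linear in log₂ n, so two points fix the line:
  b = (648 − 550) / (log₂ 24 − log₂ 7) = 98 / (4.5850 − 2.8074) = 55.130 ms/bit
  a = 550 − 55.130 × 2.8074 = 395.230 ms
Then RT(32) = 395.230 + 55.130 × log₂ 32 = 395.230 + 55.130 × 5 ≈ 670.881 ms.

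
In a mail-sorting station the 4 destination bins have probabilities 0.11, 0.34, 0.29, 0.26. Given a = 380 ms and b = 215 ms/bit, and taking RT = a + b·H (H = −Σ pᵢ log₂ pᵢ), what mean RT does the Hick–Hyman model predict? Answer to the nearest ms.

789 ms

H = 0.11·log₂(1/0.11) + 0.34·log₂(1/0.34) + 0.29·log₂(1/0.29) + 0.26·log₂(1/0.26) = 1.9027 bits.
RT = 380 + 215 × 1.9027 = 789.07 ms.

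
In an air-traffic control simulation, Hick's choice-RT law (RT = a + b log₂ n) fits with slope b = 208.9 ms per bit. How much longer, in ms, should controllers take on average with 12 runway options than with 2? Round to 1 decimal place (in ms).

540.0 ms

The intercept a cancels: ΔRT = b·(log₂ n₂ − log₂ n₁) = b·log₂(n₂/n₁).
log₂(12) − log₂(2) = 3.5850 − 1 = 2.5850.
ΔRT = 208.9 × 2.5850 = 539.999 ms.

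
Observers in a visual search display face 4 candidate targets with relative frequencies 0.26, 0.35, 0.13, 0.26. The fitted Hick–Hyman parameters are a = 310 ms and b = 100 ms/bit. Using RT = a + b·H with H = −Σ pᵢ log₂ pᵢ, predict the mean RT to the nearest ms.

502 ms

H = 0.26·log₂(1/0.26) + 0.35·log₂(1/0.35) + 0.13·log₂(1/0.13) + 0.26·log₂(1/0.26) = 1.9233 bits.
RT = 310 + 100 × 1.9233 = 502.33 ms.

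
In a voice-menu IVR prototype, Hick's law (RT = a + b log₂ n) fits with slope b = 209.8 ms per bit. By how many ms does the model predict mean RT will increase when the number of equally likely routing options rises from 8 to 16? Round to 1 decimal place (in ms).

209.8 ms

ΔRT = (a + b log₂ n₂) − (a + b log₂ n₁) = b·(log₂ n₂ − log₂ n₁).
log₂(16) − log₂(8) = log₂(16/8) = log₂(2) = 1.
ΔRT = 209.8 × 1.0000 = 209.800 ms.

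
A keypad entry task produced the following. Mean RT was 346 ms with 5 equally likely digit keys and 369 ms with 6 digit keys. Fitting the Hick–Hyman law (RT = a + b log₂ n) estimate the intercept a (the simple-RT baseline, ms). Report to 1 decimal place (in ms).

The slope on a log₂ axis is (369 − 346) / (2.5850 − 2.3219) = 87.441 ms/bit.
Intercept: a = 346 − 87.441·log₂(5) = 142.968 ms.

143.0 ms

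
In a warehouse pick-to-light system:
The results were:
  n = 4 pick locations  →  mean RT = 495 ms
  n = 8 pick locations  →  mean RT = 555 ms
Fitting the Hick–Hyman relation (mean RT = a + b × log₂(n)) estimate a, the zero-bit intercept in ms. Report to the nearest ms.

b = (RT₂ − RT₁)/(log₂ n₂ − log₂ n₁) = (555 − 495)/(3 − 2) = 60 ms/bit.
a = RT₁ − b·log₂ n₁ = 495 − 60 × 2 = 375.000 ms.

375 ms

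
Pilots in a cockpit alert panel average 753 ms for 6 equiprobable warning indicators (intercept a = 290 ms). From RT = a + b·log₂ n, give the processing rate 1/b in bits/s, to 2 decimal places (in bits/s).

Choice component = 753 − 290 = 463 ms over log₂(6) = 2.5850 bits.
b = 463 / 2.5850 = 179.113 ms/bit, so 1/b = 5.583 bits/s.

5.58 bits/s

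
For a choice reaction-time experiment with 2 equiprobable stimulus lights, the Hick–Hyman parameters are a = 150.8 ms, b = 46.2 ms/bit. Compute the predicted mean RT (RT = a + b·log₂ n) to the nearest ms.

log₂(2) = 1 bits, so RT = 150.8 + 46.2 × 1 ≈ 197.000 ms.

197 ms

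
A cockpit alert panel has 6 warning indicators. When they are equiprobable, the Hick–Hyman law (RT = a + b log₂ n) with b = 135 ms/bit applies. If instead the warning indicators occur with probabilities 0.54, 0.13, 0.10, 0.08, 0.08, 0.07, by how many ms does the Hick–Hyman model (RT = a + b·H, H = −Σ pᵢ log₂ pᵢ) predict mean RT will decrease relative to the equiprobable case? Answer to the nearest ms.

73 ms

The RT saving is b·ΔH. Equiprobable H₀ = log₂(6) = 2.5850 bits; with the given probabilities H = 2.0465 bits.
b·(H₀ − H) = 135 × (2.5850 − 2.0465) = 72.70 ms.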